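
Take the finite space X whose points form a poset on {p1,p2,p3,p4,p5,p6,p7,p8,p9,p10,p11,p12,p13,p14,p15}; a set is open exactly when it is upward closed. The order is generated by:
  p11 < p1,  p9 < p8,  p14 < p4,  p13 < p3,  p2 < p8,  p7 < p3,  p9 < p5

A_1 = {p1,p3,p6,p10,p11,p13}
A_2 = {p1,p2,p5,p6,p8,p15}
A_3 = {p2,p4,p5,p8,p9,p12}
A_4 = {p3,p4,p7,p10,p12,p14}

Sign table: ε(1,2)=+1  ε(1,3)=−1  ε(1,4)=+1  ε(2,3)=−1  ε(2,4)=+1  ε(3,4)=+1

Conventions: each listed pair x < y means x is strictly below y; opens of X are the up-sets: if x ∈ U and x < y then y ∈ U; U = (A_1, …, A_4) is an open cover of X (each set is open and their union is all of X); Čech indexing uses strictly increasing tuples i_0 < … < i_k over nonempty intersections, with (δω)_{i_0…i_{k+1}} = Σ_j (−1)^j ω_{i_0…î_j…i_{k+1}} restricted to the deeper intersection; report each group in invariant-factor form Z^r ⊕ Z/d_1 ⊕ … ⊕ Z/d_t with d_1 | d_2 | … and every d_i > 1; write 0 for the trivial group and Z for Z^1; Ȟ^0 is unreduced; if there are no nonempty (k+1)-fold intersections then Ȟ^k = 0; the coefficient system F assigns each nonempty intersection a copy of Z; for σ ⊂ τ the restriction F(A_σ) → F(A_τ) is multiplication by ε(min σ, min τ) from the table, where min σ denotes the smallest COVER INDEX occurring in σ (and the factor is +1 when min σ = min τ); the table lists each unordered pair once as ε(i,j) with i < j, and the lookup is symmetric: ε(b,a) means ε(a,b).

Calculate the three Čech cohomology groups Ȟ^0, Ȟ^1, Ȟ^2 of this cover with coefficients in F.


nerve of the cover:
  A12={p1,p6} A14={p3,p10} A23={p2,p5,p8} A34={p4,p12}
C dims 4,4; δ0: rk 4, SNF 1^3·2
Ȟ^0 = (4 − 4) − 0 = 0, so Ȟ^0 ≅ 0
Ȟ^1 = (4 − 0) − 4 = 0 plus torsion [2], so Ȟ^1 ≅ Z/2
Ȟ^2 = (0 − 0) − 0 = 0, so Ȟ^2 ≅ 0

Ȟ^0 ≅ 0; Ȟ^1 ≅ Z/2; Ȟ^2 ≅ 0


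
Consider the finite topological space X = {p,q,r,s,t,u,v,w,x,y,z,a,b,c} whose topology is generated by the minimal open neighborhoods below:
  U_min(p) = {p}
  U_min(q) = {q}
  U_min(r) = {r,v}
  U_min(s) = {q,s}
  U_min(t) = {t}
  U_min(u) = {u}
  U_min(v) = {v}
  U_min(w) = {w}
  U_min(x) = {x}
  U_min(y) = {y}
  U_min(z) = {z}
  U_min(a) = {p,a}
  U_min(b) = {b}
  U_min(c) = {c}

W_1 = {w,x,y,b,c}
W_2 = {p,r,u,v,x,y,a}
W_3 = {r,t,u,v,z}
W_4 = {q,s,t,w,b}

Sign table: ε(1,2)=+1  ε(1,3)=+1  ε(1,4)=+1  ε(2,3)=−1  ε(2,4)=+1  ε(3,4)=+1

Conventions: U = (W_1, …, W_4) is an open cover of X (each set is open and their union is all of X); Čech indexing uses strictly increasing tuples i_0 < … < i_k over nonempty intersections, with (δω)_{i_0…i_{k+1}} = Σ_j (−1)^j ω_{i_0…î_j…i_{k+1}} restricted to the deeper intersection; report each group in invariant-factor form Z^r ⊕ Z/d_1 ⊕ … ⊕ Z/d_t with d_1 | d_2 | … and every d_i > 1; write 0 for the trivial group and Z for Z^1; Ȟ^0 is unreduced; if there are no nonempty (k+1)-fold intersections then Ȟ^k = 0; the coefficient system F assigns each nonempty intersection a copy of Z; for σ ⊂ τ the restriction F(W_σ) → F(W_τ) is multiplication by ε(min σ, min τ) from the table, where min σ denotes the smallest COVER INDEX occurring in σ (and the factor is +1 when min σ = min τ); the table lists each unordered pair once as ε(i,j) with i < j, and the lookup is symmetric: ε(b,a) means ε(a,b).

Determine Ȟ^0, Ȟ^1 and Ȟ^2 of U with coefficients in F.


nonempty intersections:
  W12={x,y} W14={w,b} W23={r,u,v} W34={t}
C dims 4,4; δ0: rk 4, SNF 1^3·2
Ȟ^0: (4−4)−0=0 ⇒ 0
Ȟ^1: (4−0)−4=0 plus torsion [2] ⇒ Z/2
Ȟ^2: (0−0)−0=0 ⇒ 0

Ȟ^0(U;F) ≅ 0, Ȟ^1(U;F) ≅ Z/2 and Ȟ^2(U;F) ≅ 0


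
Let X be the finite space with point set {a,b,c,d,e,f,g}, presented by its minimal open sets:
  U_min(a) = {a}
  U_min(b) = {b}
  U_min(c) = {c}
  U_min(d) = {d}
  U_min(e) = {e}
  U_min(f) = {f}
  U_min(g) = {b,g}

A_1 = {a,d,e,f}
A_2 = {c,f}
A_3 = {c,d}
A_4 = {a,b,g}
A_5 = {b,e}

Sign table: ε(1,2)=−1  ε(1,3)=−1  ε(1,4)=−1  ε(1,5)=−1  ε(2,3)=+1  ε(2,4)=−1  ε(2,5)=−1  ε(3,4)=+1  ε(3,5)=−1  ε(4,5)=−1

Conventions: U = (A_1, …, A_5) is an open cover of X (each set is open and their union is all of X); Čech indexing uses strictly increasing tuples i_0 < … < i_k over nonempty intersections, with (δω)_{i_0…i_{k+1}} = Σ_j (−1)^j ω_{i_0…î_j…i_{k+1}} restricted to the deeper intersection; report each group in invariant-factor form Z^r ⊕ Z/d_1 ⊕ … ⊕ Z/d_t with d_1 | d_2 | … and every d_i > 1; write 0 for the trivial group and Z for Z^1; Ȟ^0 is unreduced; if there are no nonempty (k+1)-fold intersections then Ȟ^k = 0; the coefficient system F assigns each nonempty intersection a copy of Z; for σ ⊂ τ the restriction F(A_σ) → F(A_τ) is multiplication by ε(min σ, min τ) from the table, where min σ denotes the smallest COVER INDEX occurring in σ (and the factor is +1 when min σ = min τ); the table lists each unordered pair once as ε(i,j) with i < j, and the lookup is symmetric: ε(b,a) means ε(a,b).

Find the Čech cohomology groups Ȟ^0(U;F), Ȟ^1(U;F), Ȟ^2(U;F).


Ȟ^0 ≅ 0,  Ȟ^1 ≅ Z ⊕ Z/2,  Ȟ^2 ≅ 0

nonempty intersections:
  A12={f} A13={d} A14={a} A15={e} A23={c} A45={b}
C dims 5,6; δ0: rk 5, SNF 1^4·2
Ȟ^0: (5−5)−0=0 ⇒ 0
Ȟ^1: (6−0)−5=1 plus torsion [2] ⇒ Z ⊕ Z/2
Ȟ^2: (0−0)−0=0 ⇒ 0


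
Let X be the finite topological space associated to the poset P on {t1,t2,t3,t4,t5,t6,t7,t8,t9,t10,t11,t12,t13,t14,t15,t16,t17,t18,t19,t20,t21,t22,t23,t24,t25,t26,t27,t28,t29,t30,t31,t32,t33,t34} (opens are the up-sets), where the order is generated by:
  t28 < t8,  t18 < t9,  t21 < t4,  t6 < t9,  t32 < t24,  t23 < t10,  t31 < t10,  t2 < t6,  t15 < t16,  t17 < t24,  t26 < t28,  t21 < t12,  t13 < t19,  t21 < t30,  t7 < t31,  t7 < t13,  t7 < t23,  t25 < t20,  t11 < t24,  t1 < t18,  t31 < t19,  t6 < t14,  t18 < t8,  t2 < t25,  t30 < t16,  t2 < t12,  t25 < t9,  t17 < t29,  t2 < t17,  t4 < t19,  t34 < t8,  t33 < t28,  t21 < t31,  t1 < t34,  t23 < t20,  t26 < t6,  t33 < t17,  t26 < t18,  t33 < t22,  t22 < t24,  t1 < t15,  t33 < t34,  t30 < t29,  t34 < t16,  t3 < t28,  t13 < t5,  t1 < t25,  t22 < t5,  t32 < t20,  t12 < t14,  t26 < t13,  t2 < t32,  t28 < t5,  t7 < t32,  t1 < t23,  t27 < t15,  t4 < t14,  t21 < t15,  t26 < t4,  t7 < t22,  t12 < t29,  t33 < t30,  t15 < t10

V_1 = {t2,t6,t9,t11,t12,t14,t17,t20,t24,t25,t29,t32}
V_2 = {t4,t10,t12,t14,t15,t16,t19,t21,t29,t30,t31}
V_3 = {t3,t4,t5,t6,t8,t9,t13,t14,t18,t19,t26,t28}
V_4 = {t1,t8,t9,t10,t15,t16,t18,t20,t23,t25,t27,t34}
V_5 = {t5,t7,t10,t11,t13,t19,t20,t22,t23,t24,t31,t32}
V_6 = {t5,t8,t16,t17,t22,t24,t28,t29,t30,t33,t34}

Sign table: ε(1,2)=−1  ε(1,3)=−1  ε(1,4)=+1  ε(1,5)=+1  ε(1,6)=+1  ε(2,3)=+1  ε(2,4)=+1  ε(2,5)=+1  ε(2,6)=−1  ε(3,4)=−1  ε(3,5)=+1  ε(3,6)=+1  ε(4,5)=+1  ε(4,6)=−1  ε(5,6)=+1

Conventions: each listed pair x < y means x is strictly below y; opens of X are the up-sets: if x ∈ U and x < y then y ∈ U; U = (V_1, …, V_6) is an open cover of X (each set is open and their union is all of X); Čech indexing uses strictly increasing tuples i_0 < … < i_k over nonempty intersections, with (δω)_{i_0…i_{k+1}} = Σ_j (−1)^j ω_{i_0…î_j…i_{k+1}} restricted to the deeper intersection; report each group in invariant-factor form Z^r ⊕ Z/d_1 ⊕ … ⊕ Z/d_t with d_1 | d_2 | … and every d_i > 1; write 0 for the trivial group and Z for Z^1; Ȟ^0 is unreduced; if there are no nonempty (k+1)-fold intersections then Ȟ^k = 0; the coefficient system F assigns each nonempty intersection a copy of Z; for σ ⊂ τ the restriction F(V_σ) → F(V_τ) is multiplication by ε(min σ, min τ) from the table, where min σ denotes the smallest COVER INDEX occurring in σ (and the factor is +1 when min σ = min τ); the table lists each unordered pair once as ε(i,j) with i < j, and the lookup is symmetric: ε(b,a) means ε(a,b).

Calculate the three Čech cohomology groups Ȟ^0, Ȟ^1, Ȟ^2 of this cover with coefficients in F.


nonempty intersections:
  V12={t12,t14,t29} V13={t6,t9,t14} V14={t9,t20,t25} V15={t11,t20,t24,t32} V16={t17,t24,t29} V23={t4,t14,t19} V24={t10,t15,t16} V25={t10,t19,t31} V26={t16,t29,t30} V34={t8,t9,t18} V35={t5,t13,t19} V36={t5,t8,t28} V45={t10,t20,t23} V46={t8,t16,t34} V56={t5,t22,t24}
  V123={t14} V126={t29} V134={t9} V145={t20} V156={t24} V235={t19} V245={t10} V246={t16} V346={t8} V356={t5}
C dims 6,15,10; δ0: rk 6, SNF 1^5·2; δ1: rk 9, SNF 1^9
Ȟ^0: (6−6)−0=0 ⇒ 0
Ȟ^1: (15−9)−6=0 plus torsion [2] ⇒ Z/2
Ȟ^2: (10−0)−9=1 ⇒ Z

Ȟ^0 ≅ 0, Ȟ^1 ≅ Z/2 and Ȟ^2 ≅ Z


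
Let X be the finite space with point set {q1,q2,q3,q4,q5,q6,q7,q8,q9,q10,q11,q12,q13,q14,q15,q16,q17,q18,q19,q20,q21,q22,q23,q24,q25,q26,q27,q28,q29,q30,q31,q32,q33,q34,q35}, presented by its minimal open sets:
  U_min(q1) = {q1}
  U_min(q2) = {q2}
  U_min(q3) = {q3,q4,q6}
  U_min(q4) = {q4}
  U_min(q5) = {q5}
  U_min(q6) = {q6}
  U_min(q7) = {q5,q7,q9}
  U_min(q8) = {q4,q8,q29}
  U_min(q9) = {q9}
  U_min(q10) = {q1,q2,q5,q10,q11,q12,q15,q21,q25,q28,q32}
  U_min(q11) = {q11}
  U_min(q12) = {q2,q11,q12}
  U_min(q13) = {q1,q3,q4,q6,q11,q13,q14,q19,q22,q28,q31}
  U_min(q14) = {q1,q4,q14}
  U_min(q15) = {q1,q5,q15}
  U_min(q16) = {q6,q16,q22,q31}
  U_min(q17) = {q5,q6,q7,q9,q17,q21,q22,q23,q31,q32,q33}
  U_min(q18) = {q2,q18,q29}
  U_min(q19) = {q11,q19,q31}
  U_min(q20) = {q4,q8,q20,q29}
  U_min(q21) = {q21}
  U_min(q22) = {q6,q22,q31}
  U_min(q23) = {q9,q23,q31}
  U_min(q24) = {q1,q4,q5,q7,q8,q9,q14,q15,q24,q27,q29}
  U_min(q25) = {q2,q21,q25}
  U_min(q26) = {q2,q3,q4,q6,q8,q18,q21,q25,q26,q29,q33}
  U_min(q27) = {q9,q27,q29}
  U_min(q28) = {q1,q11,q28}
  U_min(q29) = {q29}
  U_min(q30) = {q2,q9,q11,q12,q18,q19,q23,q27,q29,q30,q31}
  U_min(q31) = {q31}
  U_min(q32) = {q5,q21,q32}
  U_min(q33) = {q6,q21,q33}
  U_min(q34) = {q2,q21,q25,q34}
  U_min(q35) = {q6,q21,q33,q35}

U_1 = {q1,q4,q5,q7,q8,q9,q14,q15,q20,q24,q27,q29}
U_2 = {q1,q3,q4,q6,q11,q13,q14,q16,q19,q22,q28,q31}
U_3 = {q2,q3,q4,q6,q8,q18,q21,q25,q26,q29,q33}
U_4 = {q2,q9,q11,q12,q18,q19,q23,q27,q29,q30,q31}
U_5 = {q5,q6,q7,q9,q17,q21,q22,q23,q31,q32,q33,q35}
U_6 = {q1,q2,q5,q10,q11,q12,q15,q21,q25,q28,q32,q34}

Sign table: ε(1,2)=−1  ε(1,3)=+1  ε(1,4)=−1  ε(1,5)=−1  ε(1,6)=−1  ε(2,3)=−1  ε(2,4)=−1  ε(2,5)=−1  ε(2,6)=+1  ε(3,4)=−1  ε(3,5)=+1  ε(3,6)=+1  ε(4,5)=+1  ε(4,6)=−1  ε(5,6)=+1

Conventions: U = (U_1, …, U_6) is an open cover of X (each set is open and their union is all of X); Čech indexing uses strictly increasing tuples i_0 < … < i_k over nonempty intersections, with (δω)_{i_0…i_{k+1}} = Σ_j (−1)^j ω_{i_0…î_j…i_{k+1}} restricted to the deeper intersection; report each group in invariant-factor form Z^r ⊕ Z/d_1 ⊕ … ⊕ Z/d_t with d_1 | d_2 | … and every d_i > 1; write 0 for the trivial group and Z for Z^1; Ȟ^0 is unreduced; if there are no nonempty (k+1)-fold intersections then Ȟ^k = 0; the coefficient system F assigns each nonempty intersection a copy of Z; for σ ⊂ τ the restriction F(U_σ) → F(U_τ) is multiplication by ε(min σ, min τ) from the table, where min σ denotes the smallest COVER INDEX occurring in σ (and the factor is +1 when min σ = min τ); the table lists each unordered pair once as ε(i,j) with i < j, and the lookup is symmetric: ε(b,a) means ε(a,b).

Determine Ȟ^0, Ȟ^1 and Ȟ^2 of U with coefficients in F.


cover nerve:
  U12={q1,q4,q14} U13={q4,q8,q29} U14={q9,q27,q29} U15={q5,q7,q9} U16={q1,q5,q15} U23={q3,q4,q6} U24={q11,q19,q31} U25={q6,q22,q31} U26={q1,q11,q28} U34={q2,q18,q29} U35={q6,q21,q33} U36={q2,q21,q25} U45={q9,q23,q31} U46={q2,q11,q12} U56={q5,q21,q32}
  U123={q4} U126={q1} U134={q29} U145={q9} U156={q5} U235={q6} U245={q31} U246={q11} U346={q2} U356={q21}
C dims 6,15,10; δ0: rk 6, SNF 1^5·2; δ1: rk 9, SNF 1^9
Ȟ^0: (6−6)−0=0 ⇒ 0
Ȟ^1: (15−9)−6=0 plus torsion [2] ⇒ Z/2
Ȟ^2: (10−0)−9=1 ⇒ Z

Ȟ^0 = 0, Ȟ^1 = Z/2 and Ȟ^2 = Z


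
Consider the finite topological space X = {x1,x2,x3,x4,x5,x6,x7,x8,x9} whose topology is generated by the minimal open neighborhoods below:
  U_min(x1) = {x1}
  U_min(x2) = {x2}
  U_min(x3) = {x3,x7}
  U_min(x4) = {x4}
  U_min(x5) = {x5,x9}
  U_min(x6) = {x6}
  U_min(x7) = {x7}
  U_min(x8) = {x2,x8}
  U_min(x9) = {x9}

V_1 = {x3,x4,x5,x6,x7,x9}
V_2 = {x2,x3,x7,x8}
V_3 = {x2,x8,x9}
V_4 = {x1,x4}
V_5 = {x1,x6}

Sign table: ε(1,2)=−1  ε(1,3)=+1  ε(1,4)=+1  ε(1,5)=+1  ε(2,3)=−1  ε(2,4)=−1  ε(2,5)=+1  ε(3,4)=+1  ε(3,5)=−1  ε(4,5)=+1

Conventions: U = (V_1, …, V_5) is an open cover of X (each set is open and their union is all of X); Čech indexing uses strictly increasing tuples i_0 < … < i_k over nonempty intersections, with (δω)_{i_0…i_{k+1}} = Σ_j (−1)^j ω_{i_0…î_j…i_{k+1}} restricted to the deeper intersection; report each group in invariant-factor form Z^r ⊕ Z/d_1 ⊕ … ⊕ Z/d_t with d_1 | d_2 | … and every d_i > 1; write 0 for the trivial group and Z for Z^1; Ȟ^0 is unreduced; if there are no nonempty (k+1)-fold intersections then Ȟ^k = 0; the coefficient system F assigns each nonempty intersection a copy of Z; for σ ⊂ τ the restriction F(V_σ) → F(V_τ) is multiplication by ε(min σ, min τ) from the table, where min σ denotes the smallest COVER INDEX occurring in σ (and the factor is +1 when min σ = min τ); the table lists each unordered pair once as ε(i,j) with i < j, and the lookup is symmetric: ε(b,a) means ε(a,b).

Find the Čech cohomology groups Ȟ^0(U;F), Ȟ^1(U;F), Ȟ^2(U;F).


intersection data:
  V12={x3,x7} V13={x9} V14={x4} V15={x6} V23={x2,x8} V45={x1}
C dims 5,6; δ0: rk 4, SNF 1^4
Ȟ^0 = (5 − 4) − 0 = 1, so Ȟ^0 ≅ Z
Ȟ^1 = (6 − 0) − 4 = 2, so Ȟ^1 ≅ Z^2
Ȟ^2 = (0 − 0) − 0 = 0, so Ȟ^2 ≅ 0

Ȟ^0 = Z; Ȟ^1 = Z^2; Ȟ^2 = 0


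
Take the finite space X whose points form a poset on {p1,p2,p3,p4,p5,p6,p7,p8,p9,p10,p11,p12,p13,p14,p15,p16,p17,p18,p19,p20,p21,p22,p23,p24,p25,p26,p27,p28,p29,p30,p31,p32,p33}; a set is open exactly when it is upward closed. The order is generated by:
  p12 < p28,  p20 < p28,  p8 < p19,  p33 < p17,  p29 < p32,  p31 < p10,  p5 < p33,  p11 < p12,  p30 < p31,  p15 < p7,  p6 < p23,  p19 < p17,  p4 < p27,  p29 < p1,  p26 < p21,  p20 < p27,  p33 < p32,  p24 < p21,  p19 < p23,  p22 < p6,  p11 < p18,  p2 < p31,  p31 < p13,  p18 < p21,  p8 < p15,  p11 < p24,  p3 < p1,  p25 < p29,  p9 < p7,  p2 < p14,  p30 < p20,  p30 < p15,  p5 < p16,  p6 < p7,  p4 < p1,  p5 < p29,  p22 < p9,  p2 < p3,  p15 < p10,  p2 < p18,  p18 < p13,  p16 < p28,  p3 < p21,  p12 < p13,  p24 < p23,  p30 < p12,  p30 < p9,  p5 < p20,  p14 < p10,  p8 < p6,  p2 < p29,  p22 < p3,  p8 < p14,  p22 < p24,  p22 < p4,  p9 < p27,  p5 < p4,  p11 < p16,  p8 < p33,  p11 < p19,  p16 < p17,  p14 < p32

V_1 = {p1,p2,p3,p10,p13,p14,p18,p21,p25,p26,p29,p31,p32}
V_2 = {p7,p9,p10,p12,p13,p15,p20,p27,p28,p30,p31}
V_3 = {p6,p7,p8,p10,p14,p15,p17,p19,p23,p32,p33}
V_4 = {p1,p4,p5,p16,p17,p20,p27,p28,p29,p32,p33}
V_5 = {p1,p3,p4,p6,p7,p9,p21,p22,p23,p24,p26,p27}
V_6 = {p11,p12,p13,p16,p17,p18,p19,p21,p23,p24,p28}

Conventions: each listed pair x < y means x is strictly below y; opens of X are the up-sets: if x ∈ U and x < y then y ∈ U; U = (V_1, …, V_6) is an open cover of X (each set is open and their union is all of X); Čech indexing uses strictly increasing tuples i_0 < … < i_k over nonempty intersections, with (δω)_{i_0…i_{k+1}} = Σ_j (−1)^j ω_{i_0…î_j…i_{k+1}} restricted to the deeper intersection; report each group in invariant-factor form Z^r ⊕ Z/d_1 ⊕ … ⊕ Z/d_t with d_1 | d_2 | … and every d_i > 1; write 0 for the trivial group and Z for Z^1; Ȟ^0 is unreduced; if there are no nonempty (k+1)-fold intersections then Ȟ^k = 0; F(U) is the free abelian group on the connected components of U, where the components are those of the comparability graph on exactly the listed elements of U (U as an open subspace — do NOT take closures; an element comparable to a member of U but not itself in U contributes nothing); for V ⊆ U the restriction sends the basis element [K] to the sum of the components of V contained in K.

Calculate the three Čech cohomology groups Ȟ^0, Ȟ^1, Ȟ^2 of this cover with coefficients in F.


Ȟ^0 ≅ Z; Ȟ^1 ≅ 0; Ȟ^2 ≅ Z/2

nerve of the cover:
  V12={p10,p13,p31} V13={p10,p14,p32} V14={p1,p29,p32} V15={p1,p3,p21,p26} V16={p13,p18,p21} V23={p7,p10,p15} V24={p20,p27,p28} V25={p7,p9,p27} V26={p12,p13,p28} V34={p17,p32,p33} V35={p6,p7,p23} V36={p17,p19,p23} V45={p1,p4,p27} V46={p16,p17,p28} V56={p21,p23,p24}
  V123={p10} V126={p13} V134={p32} V145={p1} V156={p21} V235={p7} V245={p27} V246={p28} V346={p17} V356={p23}
components per intersection:
  V1: {p1,p2,p3,p10,p13,p14,p18,p21,p25,p26,p29,p31,p32}
  V2: {p7,p9,p10,p12,p13,p15,p20,p27,p28,p30,p31}
  V3: {p6,p7,p8,p10,p14,p15,p17,p19,p23,p32,p33}
  V4: {p1,p4,p5,p16,p17,p20,p27,p28,p29,p32,p33}
  V5: {p1,p3,p4,p6,p7,p9,p21,p22,p23,p24,p26,p27}
  V6: {p11,p12,p13,p16,p17,p18,p19,p21,p23,p24,p28}
  V12: {p10,p13,p31}
  V13: {p10,p14,p32}
  V14: {p1,p29,p32}
  V15: {p1,p3,p21,p26}
  V16: {p13,p18,p21}
  V23: {p7,p10,p15}
  V24: {p20,p27,p28}
  V25: {p7,p9,p27}
  V26: {p12,p13,p28}
  V34: {p17,p32,p33}
  V35: {p6,p7,p23}
  V36: {p17,p19,p23}
  V45: {p1,p4,p27}
  V46: {p16,p17,p28}
  V56: {p21,p23,p24}
  V123: {p10}
  V126: {p13}
  V134: {p32}
  V145: {p1}
  V156: {p21}
  V235: {p7}
  V245: {p27}
  V246: {p28}
  V346: {p17}
  V356: {p23}
C dims 6,15,10; δ0: rk 5, SNF 1^5; δ1: rk 10, SNF 1^9·2
Ȟ^0 = (6 − 5) − 0 = 1, so Ȟ^0 ≅ Z
Ȟ^1 = (15 − 10) − 5 = 0, so Ȟ^1 ≅ 0
Ȟ^2 = (10 − 0) − 10 = 0 plus torsion [2], so Ȟ^2 ≅ Z/2


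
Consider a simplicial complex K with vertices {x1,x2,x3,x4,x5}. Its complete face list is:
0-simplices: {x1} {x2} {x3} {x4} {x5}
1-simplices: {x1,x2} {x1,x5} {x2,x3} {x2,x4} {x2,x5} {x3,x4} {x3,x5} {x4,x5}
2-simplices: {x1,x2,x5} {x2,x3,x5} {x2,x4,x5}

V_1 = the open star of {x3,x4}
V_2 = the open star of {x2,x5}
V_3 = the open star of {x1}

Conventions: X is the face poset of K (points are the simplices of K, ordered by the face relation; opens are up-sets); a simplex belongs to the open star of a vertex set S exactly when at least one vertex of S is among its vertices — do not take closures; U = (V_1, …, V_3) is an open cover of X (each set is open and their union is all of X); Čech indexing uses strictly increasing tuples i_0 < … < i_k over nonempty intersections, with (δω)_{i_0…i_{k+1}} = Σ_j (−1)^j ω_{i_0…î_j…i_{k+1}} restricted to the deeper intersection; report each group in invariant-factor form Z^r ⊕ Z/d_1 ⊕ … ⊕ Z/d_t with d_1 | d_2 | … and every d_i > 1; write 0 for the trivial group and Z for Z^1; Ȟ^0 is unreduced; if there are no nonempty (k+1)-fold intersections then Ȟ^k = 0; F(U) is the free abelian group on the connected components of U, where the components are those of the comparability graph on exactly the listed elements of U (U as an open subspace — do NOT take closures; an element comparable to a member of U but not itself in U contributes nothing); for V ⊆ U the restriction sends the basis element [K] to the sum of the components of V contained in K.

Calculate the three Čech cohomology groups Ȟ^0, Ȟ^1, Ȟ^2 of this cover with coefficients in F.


Ȟ^0 ≅ Z, Ȟ^1 ≅ Z, Ȟ^2 ≅ 0

cover nerve:
  V1={{x3},{x4},{x2,x3},{x2,x4},{x3,x4},{x3,x5},{x4,x5},{x2,x3,x5},{x2,x4,x5}} V2={{x2},{x5},{x1,x2},{x1,x5},{x2,x3},{x2,x4},{x2,x5},{x3,x5},{x4,x5},{x1,x2,x5},{x2,x3,x5},{x2,x4,x5}} V3={{x1},{x1,x2},{x1,x5},{x1,x2,x5}}
  V12={{x2,x3},{x2,x4},{x3,x5},{x4,x5},{x2,x3,x5},{x2,x4,x5}} V23={{x1,x2},{x1,x5},{x1,x2,x5}}
components per intersection:
  V1: {{x3},{x4},{x2,x3},{x2,x4},{x3,x4},{x3,x5},{x4,x5},{x2,x3,x5},{x2,x4,x5}}
  V2: {{x2},{x5},{x1,x2},{x1,x5},{x2,x3},{x2,x4},{x2,x5},{x3,x5},{x4,x5},{x1,x2,x5},{x2,x3,x5},{x2,x4,x5}}
  V3: {{x1},{x1,x2},{x1,x5},{x1,x2,x5}}
  V12: {{x2,x3},{x3,x5},{x2,x3,x5}} {{x2,x4},{x4,x5},{x2,x4,x5}}
  V23: {{x1,x2},{x1,x5},{x1,x2,x5}}
C dims 3,3; δ0: rk 2, SNF 1^2
Ȟ^0: (3−2)−0=1 ⇒ Z
Ȟ^1: (3−0)−2=1 ⇒ Z
Ȟ^2: (0−0)−0=0 ⇒ 0


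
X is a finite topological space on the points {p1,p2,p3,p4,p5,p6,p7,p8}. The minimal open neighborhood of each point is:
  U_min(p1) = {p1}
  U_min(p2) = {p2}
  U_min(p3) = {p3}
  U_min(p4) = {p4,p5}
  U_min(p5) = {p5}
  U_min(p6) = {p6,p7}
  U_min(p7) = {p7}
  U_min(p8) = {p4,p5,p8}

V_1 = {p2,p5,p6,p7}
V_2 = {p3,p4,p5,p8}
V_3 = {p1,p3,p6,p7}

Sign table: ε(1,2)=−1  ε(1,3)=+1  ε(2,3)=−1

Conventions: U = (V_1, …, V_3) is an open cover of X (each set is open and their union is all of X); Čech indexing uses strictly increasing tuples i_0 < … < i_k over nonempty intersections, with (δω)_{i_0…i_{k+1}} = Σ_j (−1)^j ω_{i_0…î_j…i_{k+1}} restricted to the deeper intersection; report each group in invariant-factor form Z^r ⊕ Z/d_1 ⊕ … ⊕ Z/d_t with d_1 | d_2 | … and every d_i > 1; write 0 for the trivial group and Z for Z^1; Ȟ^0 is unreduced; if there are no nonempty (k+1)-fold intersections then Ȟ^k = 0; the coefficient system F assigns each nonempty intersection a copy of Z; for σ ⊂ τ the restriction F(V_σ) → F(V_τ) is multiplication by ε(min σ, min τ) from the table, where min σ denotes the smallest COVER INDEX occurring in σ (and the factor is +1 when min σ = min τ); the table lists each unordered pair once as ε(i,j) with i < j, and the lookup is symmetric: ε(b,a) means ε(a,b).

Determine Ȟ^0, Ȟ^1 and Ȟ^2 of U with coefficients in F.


Ȟ^0(U;F) ≅ Z,  Ȟ^1(U;F) ≅ Z,  Ȟ^2(U;F) ≅ 0

nerve of the cover:
  V12={p5} V13={p6,p7} V23={p3}
C dims 3,3; δ0: rk 2, SNF 1^2
Ȟ^0 = (3 − 2) − 0 = 1, so Ȟ^0 ≅ Z
Ȟ^1 = (3 − 0) − 2 = 1, so Ȟ^1 ≅ Z
Ȟ^2 = (0 − 0) − 0 = 0, so Ȟ^2 ≅ 0


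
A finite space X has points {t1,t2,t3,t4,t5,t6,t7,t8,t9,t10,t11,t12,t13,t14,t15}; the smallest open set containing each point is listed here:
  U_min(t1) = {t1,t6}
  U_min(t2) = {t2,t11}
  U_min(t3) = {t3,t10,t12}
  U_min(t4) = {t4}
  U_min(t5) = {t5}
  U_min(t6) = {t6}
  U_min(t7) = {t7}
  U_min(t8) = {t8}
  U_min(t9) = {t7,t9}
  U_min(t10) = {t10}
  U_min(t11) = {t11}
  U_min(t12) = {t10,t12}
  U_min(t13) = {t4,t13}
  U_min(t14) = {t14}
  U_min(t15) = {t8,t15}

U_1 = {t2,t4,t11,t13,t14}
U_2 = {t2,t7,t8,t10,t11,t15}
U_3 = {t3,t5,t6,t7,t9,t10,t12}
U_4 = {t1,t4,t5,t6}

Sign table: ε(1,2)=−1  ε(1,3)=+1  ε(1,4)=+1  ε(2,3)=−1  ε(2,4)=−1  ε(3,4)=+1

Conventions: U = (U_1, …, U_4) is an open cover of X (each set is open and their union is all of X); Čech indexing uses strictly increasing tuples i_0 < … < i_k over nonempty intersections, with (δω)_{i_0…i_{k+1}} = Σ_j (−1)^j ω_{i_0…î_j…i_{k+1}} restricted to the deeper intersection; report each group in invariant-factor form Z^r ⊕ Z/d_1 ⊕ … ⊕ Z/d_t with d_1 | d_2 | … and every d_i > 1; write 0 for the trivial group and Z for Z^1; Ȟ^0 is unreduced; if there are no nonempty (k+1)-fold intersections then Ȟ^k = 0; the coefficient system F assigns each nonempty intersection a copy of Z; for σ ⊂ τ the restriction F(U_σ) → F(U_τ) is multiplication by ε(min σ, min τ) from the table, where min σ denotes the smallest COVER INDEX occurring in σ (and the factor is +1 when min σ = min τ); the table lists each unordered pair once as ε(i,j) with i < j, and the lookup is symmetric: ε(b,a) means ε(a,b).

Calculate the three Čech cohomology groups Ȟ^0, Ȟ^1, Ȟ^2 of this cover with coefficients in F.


Ȟ^0 = Z,  Ȟ^1 = Z,  Ȟ^2 = 0

nonempty overlaps:
  U12={t2,t11} U14={t4} U23={t7,t10} U34={t5,t6}
C dims 4,4; δ0: rk 3, SNF 1^3
degree 0: 4−3−0 = 1 → Ȟ^0 ≅ Z
degree 1: 4−0−3 = 1 → Ȟ^1 ≅ Z
degree 2: 0−0−0 = 0 → Ȟ^2 ≅ 0


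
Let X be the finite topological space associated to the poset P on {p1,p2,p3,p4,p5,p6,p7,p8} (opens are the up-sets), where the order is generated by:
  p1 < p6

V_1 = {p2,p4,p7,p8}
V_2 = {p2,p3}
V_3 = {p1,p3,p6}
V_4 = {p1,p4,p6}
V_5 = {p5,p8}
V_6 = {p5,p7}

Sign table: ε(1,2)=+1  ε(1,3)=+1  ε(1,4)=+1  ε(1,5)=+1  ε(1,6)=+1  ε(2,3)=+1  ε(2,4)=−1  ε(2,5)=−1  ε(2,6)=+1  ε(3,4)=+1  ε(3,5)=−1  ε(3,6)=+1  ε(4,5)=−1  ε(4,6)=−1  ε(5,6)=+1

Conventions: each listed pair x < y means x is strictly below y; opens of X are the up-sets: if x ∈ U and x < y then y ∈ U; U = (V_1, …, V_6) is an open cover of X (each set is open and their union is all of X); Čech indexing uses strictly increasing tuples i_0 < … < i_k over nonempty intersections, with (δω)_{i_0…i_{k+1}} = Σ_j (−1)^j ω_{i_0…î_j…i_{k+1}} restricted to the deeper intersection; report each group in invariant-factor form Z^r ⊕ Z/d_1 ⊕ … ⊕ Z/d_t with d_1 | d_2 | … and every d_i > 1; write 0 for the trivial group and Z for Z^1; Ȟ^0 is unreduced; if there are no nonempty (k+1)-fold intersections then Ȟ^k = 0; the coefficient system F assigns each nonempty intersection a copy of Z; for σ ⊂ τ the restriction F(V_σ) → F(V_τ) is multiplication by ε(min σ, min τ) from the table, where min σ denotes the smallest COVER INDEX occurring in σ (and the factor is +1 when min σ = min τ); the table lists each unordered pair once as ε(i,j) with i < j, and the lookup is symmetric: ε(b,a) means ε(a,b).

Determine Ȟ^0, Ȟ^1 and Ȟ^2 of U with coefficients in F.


nerve simplices:
  V12={p2} V14={p4} V15={p8} V16={p7} V23={p3} V34={p1,p6} V56={p5}
C dims 6,7; δ0: rk 5, SNF 1^5
degree 0: 6−5−0 = 1 → Ȟ^0 ≅ Z
degree 1: 7−0−5 = 2 → Ȟ^1 ≅ Z^2
degree 2: 0−0−0 = 0 → Ȟ^2 ≅ 0

Ȟ^0(U;F) ≅ Z, Ȟ^1(U;F) ≅ Z^2 and Ȟ^2(U;F) ≅ 0


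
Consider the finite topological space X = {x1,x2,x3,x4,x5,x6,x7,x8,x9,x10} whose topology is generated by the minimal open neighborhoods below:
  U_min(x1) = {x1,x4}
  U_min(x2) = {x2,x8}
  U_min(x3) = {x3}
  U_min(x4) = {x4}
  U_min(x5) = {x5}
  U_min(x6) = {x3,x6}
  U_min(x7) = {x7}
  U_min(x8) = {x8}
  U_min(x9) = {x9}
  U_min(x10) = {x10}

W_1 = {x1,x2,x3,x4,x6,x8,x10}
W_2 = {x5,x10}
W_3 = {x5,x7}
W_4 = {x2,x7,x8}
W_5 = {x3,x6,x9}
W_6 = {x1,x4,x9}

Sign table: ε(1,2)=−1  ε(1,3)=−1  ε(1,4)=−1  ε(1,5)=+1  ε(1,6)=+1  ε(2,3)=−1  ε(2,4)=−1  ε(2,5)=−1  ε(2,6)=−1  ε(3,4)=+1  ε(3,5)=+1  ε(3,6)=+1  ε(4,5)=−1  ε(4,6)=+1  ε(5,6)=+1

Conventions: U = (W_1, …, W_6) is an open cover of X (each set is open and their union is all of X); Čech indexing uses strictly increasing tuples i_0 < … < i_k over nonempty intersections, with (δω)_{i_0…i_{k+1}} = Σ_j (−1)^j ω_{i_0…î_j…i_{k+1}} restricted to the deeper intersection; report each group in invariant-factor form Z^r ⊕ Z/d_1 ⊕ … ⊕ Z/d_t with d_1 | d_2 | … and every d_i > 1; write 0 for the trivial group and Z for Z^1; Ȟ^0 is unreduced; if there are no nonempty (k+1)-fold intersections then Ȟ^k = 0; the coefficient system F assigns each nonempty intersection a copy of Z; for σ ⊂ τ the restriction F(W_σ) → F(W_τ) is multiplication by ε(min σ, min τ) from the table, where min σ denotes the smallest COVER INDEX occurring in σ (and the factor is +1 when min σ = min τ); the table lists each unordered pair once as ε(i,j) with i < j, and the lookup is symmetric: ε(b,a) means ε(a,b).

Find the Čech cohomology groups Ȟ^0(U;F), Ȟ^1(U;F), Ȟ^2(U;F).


Ȟ^0 = 0, Ȟ^1 = Z ⊕ Z/2, Ȟ^2 = 0

nonempty overlaps:
  W12={x10} W14={x2,x8} W15={x3,x6} W16={x1,x4} W23={x5} W34={x7} W56={x9}
C dims 6,7; δ0: rk 6, SNF 1^5·2
degree 0: 6−6−0 = 0 → Ȟ^0 ≅ 0
degree 1: 7−0−6 = 1 plus torsion [2] → Ȟ^1 ≅ Z ⊕ Z/2
degree 2: 0−0−0 = 0 → Ȟ^2 ≅ 0


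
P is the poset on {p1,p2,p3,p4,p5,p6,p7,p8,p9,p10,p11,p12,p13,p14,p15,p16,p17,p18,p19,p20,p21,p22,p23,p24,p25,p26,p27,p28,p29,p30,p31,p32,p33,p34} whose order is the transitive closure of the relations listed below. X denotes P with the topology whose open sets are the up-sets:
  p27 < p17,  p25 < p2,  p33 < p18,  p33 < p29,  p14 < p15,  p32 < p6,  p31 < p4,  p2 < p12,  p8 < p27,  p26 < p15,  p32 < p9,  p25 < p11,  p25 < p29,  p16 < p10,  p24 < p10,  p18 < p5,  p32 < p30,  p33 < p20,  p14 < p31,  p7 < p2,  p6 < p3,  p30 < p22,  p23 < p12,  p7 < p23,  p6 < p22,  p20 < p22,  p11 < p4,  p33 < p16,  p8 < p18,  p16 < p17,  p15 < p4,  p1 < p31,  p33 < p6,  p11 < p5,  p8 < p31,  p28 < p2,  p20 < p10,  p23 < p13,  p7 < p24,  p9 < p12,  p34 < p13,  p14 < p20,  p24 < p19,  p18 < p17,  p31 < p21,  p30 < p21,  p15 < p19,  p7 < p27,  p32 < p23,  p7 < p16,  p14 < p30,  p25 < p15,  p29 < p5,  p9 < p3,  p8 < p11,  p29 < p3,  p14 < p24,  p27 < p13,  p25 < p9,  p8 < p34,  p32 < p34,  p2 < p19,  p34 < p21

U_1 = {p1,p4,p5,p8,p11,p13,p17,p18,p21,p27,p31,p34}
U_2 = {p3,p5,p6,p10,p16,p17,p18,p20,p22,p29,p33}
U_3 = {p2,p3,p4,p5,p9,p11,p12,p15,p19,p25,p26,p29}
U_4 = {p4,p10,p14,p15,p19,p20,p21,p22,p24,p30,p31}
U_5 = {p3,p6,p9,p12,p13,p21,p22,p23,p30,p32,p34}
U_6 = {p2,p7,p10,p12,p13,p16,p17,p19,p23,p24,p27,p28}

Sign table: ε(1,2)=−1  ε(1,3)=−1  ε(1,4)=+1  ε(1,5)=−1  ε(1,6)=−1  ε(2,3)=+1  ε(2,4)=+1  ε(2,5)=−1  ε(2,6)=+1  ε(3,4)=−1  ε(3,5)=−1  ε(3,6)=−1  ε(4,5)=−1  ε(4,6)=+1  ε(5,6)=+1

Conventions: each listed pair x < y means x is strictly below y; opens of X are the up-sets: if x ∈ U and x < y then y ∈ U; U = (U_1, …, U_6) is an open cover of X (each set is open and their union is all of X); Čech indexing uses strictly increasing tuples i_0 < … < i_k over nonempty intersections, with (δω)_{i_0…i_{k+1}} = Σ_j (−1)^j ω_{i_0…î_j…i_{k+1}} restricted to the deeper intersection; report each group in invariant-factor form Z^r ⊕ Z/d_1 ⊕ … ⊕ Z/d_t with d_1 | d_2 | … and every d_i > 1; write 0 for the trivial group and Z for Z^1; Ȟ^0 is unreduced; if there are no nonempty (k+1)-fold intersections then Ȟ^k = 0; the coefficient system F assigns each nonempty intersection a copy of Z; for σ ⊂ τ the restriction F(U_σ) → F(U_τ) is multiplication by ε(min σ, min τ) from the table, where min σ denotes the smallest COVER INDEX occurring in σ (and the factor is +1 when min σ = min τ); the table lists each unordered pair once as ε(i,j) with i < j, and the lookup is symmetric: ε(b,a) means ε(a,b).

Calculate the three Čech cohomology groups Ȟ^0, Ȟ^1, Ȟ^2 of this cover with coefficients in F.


Ȟ^0 ≅ 0, Ȟ^1 ≅ Z/2 and Ȟ^2 ≅ Z

cover nerve:
  U12={p5,p17,p18} U13={p4,p5,p11} U14={p4,p21,p31} U15={p13,p21,p34} U16={p13,p17,p27} U23={p3,p5,p29} U24={p10,p20,p22} U25={p3,p6,p22} U26={p10,p16,p17} U34={p4,p15,p19} U35={p3,p9,p12} U36={p2,p12,p19} U45={p21,p22,p30} U46={p10,p19,p24} U56={p12,p13,p23}
  U123={p5} U126={p17} U134={p4} U145={p21} U156={p13} U235={p3} U245={p22} U246={p10} U346={p19} U356={p12}
C dims 6,15,10; δ0: rk 6, SNF 1^5·2; δ1: rk 9, SNF 1^9
Ȟ^0: (6−6)−0=0 ⇒ 0
Ȟ^1: (15−9)−6=0 plus torsion [2] ⇒ Z/2
Ȟ^2: (10−0)−9=1 ⇒ Z


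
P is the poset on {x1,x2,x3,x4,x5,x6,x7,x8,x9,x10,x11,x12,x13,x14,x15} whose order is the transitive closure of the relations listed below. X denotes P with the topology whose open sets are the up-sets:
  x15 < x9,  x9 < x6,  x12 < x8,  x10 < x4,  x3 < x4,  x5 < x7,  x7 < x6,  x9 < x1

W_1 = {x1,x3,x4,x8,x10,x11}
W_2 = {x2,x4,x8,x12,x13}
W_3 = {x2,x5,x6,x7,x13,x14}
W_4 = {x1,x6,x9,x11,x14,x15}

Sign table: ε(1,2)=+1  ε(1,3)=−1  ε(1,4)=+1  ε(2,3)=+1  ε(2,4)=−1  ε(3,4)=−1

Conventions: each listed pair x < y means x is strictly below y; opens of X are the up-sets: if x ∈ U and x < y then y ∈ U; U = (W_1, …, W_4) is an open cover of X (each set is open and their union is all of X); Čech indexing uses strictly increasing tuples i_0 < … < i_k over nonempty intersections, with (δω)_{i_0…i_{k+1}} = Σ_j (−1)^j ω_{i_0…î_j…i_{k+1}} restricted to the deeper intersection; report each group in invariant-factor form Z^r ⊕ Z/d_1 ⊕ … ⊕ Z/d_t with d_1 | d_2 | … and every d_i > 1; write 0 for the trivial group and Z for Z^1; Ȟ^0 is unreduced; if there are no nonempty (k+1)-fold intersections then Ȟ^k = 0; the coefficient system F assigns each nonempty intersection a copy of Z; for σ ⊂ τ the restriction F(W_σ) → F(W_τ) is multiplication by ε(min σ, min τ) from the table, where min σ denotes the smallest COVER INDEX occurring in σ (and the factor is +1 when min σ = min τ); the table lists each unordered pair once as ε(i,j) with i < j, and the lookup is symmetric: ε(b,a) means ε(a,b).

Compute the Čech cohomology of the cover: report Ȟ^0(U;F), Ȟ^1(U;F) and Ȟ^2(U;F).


nerve simplices:
  W12={x4,x8} W14={x1,x11} W23={x2,x13} W34={x6,x14}
C dims 4,4; δ0: rk 4, SNF 1^3·2
degree 0: 4−4−0 = 0 → Ȟ^0 ≅ 0
degree 1: 4−0−4 = 0 plus torsion [2] → Ȟ^1 ≅ Z/2
degree 2: 0−0−0 = 0 → Ȟ^2 ≅ 0

Ȟ^0 = 0, Ȟ^1 = Z/2 and Ȟ^2 = 0


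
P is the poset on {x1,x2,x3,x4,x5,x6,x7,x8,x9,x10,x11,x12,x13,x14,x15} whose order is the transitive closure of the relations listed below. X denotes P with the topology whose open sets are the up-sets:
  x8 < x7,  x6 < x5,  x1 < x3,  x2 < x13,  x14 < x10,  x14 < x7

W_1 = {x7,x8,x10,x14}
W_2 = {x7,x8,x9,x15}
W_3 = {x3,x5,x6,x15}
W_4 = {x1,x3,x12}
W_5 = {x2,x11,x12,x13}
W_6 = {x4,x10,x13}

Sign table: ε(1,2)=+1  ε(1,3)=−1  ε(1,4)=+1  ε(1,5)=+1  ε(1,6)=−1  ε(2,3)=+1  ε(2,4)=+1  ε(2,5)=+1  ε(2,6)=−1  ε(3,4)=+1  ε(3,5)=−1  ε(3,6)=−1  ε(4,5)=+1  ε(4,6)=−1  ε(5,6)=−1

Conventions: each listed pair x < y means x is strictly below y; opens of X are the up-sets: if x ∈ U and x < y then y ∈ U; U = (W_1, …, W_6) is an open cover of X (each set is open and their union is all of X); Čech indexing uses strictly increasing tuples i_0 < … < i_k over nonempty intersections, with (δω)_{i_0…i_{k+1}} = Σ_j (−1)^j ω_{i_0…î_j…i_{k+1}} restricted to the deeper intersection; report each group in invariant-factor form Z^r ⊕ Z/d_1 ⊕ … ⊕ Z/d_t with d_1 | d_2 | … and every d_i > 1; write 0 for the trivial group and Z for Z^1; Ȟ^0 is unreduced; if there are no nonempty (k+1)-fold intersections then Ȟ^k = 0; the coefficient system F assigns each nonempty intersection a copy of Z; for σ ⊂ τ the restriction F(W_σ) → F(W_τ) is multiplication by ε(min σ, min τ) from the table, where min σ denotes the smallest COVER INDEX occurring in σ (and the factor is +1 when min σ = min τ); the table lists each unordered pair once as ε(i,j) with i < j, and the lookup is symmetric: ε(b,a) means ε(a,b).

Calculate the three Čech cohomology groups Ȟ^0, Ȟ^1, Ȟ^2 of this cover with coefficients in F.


nonempty intersections:
  W12={x7,x8} W16={x10} W23={x15} W34={x3} W45={x12} W56={x13}
C dims 6,6; δ0: rk 5, SNF 1^5
Ȟ^0: (6−5)−0=1 ⇒ Z
Ȟ^1: (6−0)−5=1 ⇒ Z
Ȟ^2: (0−0)−0=0 ⇒ 0

Ȟ^0 = Z,  Ȟ^1 = Z,  Ȟ^2 = 0


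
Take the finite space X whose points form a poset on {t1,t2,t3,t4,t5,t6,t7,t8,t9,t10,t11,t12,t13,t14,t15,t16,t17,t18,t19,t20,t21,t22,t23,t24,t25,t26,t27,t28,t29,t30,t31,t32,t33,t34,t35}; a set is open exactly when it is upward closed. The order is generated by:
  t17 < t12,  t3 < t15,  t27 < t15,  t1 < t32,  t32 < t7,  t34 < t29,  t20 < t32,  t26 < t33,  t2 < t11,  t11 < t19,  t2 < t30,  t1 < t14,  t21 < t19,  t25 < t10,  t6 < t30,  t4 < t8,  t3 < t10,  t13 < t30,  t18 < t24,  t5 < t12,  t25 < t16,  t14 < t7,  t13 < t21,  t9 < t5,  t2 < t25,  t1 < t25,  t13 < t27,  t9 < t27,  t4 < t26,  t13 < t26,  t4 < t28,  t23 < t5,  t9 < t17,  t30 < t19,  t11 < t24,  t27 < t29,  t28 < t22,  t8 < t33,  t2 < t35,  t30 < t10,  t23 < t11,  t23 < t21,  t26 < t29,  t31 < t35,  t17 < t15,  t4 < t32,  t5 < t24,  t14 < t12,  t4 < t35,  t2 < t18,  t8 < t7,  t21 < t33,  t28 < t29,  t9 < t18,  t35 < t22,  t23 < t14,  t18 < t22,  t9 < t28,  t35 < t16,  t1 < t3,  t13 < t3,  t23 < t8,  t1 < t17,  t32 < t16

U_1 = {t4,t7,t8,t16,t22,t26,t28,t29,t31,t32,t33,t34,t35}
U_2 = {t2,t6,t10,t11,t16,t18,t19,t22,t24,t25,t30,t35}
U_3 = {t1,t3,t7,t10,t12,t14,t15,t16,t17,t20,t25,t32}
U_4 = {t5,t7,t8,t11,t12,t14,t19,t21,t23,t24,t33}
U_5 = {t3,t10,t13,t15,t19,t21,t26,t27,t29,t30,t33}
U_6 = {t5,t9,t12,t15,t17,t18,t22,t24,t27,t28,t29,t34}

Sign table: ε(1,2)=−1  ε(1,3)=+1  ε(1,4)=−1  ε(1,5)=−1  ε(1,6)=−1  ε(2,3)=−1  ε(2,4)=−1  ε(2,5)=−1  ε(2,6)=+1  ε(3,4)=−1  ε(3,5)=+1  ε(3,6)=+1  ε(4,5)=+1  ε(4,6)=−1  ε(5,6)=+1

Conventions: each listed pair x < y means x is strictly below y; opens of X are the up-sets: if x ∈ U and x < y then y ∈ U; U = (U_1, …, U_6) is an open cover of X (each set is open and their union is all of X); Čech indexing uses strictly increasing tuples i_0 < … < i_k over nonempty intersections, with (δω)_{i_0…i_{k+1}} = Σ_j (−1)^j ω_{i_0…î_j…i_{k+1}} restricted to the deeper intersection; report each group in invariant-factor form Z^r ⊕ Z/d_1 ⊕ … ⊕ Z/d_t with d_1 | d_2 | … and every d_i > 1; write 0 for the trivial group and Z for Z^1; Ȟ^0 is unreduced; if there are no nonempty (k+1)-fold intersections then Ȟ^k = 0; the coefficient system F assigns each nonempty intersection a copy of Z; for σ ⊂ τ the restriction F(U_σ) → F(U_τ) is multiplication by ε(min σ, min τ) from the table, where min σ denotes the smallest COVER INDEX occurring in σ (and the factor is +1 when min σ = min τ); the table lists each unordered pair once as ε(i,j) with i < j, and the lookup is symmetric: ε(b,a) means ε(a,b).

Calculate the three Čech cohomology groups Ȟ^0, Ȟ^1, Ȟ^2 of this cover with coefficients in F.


nerve simplices:
  U12={t16,t22,t35} U13={t7,t16,t32} U14={t7,t8,t33} U15={t26,t29,t33} U16={t22,t28,t29,t34} U23={t10,t16,t25} U24={t11,t19,t24} U25={t10,t19,t30} U26={t18,t22,t24} U34={t7,t12,t14} U35={t3,t10,t15} U36={t12,t15,t17} U45={t19,t21,t33} U46={t5,t12,t24} U56={t15,t27,t29}
  U123={t16} U126={t22} U134={t7} U145={t33} U156={t29} U235={t10} U245={t19} U246={t24} U346={t12} U356={t15}
C dims 6,15,10; δ0: rk 6, SNF 1^5·2; δ1: rk 9, SNF 1^9
degree 0: 6−6−0 = 0 → Ȟ^0 ≅ 0
degree 1: 15−9−6 = 0 plus torsion [2] → Ȟ^1 ≅ Z/2
degree 2: 10−0−9 = 1 → Ȟ^2 ≅ Z

Ȟ^0 ≅ 0,  Ȟ^1 ≅ Z/2,  Ȟ^2 ≅ Z


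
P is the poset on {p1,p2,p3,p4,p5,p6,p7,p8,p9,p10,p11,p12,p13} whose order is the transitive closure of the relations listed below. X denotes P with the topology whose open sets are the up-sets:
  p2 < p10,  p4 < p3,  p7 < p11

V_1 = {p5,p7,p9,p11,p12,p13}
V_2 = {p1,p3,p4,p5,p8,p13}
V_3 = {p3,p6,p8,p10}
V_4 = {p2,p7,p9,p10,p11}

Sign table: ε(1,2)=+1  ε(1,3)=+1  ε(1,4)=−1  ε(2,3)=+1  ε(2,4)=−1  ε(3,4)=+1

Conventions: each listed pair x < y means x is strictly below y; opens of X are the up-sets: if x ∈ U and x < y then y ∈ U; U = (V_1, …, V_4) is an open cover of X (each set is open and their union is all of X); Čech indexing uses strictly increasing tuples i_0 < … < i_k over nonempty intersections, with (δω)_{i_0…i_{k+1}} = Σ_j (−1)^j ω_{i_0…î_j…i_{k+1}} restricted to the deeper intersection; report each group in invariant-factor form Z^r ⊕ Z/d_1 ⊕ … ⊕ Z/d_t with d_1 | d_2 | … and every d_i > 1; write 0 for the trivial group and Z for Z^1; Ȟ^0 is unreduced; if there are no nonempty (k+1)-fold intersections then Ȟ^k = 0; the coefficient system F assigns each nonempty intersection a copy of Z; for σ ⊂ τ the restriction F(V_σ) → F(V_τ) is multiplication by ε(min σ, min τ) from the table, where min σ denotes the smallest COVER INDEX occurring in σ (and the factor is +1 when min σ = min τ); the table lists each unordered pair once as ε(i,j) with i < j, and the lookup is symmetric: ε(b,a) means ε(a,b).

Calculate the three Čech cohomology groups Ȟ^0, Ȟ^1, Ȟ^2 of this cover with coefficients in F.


nerve simplices:
  V12={p5,p13} V14={p7,p9,p11} V23={p3,p8} V34={p10}
C dims 4,4; δ0: rk 4, SNF 1^3·2
degree 0: 4−4−0 = 0 → Ȟ^0 ≅ 0
degree 1: 4−0−4 = 0 plus torsion [2] → Ȟ^1 ≅ Z/2
degree 2: 0−0−0 = 0 → Ȟ^2 ≅ 0

Ȟ^0(U;F) ≅ 0,  Ȟ^1(U;F) ≅ Z/2,  Ȟ^2(U;F) ≅ 0


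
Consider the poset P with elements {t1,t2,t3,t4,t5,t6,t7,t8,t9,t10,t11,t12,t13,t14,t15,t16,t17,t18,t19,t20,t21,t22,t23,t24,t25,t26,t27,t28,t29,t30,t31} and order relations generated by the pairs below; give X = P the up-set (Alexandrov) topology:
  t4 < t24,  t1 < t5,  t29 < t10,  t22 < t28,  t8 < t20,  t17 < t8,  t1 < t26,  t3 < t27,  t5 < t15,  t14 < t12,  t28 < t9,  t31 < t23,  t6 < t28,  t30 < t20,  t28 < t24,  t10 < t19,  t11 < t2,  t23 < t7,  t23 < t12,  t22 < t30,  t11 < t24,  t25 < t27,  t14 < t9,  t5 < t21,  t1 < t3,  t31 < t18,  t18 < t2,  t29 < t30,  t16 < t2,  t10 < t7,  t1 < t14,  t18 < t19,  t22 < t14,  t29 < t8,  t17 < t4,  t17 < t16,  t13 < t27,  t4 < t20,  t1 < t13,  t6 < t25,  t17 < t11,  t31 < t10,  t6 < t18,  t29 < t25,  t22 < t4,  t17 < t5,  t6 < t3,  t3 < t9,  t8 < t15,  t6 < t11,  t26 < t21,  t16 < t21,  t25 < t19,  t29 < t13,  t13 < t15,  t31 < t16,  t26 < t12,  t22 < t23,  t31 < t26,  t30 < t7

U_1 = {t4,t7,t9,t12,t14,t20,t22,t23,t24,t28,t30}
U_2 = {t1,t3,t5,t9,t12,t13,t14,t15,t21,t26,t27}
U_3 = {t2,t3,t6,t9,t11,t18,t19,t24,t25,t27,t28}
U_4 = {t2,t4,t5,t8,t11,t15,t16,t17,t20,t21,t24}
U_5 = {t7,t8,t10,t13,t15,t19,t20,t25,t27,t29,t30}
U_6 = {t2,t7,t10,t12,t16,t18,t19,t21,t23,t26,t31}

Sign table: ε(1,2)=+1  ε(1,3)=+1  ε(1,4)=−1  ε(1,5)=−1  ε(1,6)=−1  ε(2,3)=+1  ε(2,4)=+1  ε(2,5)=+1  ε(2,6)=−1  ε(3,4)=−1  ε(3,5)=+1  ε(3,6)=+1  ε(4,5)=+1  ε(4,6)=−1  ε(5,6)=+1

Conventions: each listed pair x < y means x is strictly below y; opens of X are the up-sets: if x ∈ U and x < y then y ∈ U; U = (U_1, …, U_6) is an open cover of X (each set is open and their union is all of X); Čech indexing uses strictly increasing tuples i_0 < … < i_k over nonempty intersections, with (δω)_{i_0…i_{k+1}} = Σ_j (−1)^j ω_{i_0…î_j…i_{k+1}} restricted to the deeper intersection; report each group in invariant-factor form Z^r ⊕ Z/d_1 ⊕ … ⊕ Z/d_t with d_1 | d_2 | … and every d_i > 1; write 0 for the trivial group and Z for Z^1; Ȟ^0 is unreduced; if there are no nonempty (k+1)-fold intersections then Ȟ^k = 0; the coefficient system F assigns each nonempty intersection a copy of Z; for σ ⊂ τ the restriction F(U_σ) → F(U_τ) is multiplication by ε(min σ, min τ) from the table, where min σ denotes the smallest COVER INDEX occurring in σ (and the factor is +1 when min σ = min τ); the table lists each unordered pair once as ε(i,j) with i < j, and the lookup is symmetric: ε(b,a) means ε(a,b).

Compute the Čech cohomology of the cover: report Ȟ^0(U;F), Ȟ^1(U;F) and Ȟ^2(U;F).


nonempty overlaps:
  U12={t9,t12,t14} U13={t9,t24,t28} U14={t4,t20,t24} U15={t7,t20,t30} U16={t7,t12,t23} U23={t3,t9,t27} U24={t5,t15,t21} U25={t13,t15,t27} U26={t12,t21,t26} U34={t2,t11,t24} U35={t19,t25,t27} U36={t2,t18,t19} U45={t8,t15,t20} U46={t2,t16,t21} U56={t7,t10,t19}
  U123={t9} U126={t12} U134={t24} U145={t20} U156={t7} U235={t27} U245={t15} U246={t21} U346={t2} U356={t19}
C dims 6,15,10; δ0: rk 6, SNF 1^5·2; δ1: rk 9, SNF 1^9
degree 0: 6−6−0 = 0 → Ȟ^0 ≅ 0
degree 1: 15−9−6 = 0 plus torsion [2] → Ȟ^1 ≅ Z/2
degree 2: 10−0−9 = 1 → Ȟ^2 ≅ Z

Ȟ^0(U;F) ≅ 0; Ȟ^1(U;F) ≅ Z/2; Ȟ^2(U;F) ≅ Z
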